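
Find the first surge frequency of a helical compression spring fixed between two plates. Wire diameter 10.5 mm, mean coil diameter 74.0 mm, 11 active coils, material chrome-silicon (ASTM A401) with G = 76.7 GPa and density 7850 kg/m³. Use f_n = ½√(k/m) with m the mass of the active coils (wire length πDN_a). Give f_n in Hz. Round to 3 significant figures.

61.3 Hz

k = Gd⁴/(8D³N_a) = (76.7×10³)(10.5⁴)/(8·74.0³·11) = 26.144 N/mm = 26144 N/m
Wire length L = πDN_a = π·74.0·11 = 2557.3 mm
m = ρ·(πd²/4)·L = 7850 × 86.59×10⁻⁶ m² × 2.5573 m = 1.7383 kg
f_n = ½√(k/m) = 0.5·√(26144/1.7383) = 0.5·√(15041) = 61.32 Hz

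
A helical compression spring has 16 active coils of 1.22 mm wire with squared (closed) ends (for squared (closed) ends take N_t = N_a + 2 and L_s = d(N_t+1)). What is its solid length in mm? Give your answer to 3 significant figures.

squared (closed) ends: N_t = N_a + 2 = 16 + 2 = 18
L_s = d·(N_t+1) = 1.22 × 19 = 23.18 mm

23.2 mm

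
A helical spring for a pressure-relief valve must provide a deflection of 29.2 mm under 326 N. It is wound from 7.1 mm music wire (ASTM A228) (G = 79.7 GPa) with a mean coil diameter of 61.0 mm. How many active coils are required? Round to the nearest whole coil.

10

Required rate k = F/δ = 326/29.2 = 11.164 N/mm
N_a = Gd⁴/(8D³k) = (79.7×10³ × 7.1⁴)/(8 × 61.0³ × 11.164)
    = 2.02531e+08 / 2.02728e+07 = 9.99 → 10 coils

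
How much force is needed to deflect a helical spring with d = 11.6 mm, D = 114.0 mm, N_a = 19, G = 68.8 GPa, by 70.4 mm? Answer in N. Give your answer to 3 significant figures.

k = Gd⁴/(8D³N_a) = (68.8×10³)(11.6⁴)/(8·114.0³·19) = 5.5317 N/mm
F = k·δ = 5.5317 × 70.4 = 389.43 N

389 N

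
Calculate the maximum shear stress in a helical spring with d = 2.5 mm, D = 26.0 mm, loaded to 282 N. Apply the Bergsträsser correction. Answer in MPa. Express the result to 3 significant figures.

1350 MPa

Spring index C = D/d = 26.0/2.5 = 10.4000
K_B = (4C+2)/(4C−3) = 43.600/38.600 = 1.1295
τ₀ = 8FD/(πd³) = 8·282·26.0/(π·2.5³) = 58656/49.087 = 1194.9 MPa
τ_max = K·τ₀ = 1.1295 × 1194.9 = 1349.7 MPa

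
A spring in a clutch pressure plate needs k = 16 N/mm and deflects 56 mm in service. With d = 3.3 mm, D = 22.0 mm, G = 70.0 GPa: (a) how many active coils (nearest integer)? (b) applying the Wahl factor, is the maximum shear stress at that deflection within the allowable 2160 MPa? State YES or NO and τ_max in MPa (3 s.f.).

(a) 6 coils; (b) YES, τ_max = 1740 MPa

N_a = Gd⁴/(8D³k) = (70.0×10³)(3.3⁴)/(8·22.0³·16) = 6.091 → N_a = 6
Actual rate k = Gd⁴/(8D³·6) = 16.242 N/mm
Working load F = kδ = 16.242·56 = 909.56 N
C = 22.0/3.3 = 6.6667; K_W = (4C−1)/(4C−4)+0.615/C = 1.2246
τ_max = K_W·8FD/(πd³) = 1.2246·1417.9 = 1736.4 MPa
τ_max ≤ 2160 MPa → acceptable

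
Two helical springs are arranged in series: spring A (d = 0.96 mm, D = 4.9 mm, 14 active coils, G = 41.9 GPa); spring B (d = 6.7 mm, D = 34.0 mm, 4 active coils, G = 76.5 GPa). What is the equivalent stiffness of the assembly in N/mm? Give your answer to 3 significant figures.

2.64 N/mm

k_A = Gd⁴/(8D³N_a) = (41.9×10³)(0.96⁴)/(8·4.9³·14) = 2.7008 N/mm
k_B = Gd⁴/(8D³N_a) = (76.5×10³)(6.7⁴)/(8·34.0³·4) = 122.57 N/mm
Series: 1/k_eq = 1/2.7008 + 1/122.57 = 0.37842; k_eq = 2.6426 N/mm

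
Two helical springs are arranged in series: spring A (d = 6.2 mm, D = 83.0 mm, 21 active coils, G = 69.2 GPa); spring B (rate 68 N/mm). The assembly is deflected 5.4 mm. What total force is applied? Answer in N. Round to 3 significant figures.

5.66 N

k_A = Gd⁴/(8D³N_a) = (69.2×10³)(6.2⁴)/(8·83.0³·21) = 1.0645 N/mm
Series: 1/k_eq = 1/1.0645 + 1/68 = 0.95415; k_eq = 1.0481 N/mm
F = k_eq·δ = 1.0481·5.4 = 5.6595 N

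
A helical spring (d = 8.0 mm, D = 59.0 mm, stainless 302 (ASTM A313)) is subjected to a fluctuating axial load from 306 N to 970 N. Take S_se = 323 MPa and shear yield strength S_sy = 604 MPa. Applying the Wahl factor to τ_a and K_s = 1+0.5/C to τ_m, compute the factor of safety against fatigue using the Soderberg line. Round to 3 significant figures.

C = D/d = 59.0/8.0 = 7.3750; K_W = (4C−1)/(4C−4)+0.615/C = 1.2010; K_s = 1+0.5/C = 1.0678
F_a = (F_max−F_min)/2 = 332 N; F_m = (F_max+F_min)/2 = 638 N
τ_a = K_W·8F_aD/(πd³) = 1.2010 × 97.423 = 117.01 MPa
τ_m = K_s·8F_mD/(πd³) = 1.0678 × 187.22 = 199.91 MPa
Soderberg: 1/n_f = τ_a/S_se + τ_m/S_sy = 117.01/323 + 199.91/604 = 0.36225 + 0.33097 = 0.69323
n_f = 1/0.69323 = 1.443

1.44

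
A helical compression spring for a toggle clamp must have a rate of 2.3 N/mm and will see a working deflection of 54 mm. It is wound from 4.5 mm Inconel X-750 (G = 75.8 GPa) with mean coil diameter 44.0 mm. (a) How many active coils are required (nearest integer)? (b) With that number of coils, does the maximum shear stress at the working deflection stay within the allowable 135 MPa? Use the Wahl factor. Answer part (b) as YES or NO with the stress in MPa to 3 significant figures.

N_a = Gd⁴/(8D³k) = (75.8×10³)(4.5⁴)/(8·44.0³·2.3) = 19.83 → N_a = 20
Actual rate k = Gd⁴/(8D³·20) = 2.2806 N/mm
Working load F = kδ = 2.2806·54 = 123.15 N
C = 44.0/4.5 = 9.7778; K_W = (4C−1)/(4C−4)+0.615/C = 1.1483
τ_max = K_W·8FD/(πd³) = 1.1483·151.42 = 173.88 MPa
τ_max > 135 MPa → exceeds allowable

(a) 20 coils; (b) NO, τ_max = 174 MPa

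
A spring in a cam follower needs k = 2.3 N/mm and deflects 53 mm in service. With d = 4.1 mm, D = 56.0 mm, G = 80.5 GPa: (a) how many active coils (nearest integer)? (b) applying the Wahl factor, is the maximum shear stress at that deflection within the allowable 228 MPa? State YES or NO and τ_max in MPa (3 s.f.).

(a) 7 coils; (b) NO, τ_max = 280 MPa

N_a = Gd⁴/(8D³k) = (80.5×10³)(4.1⁴)/(8·56.0³·2.3) = 7.04 → N_a = 7
Actual rate k = Gd⁴/(8D³·7) = 2.313 N/mm
Working load F = kδ = 2.313·53 = 122.59 N
C = 56.0/4.1 = 13.6585; K_W = (4C−1)/(4C−4)+0.615/C = 1.1043
τ_max = K_W·8FD/(πd³) = 1.1043·253.65 = 280.1 MPa
τ_max > 228 MPa → exceeds allowable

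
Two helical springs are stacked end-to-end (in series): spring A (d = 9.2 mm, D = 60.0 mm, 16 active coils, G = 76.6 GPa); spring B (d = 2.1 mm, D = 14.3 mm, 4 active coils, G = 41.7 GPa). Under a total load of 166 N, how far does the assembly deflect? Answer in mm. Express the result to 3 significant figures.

k_A = Gd⁴/(8D³N_a) = (76.6×10³)(9.2⁴)/(8·60.0³·16) = 19.848 N/mm
k_B = Gd⁴/(8D³N_a) = (41.7×10³)(2.1⁴)/(8·14.3³·4) = 8.6667 N/mm
Series: 1/k_eq = 1/19.848 + 1/8.6667 = 0.16577; k_eq = 6.0326 N/mm
δ = F/k_eq = 166/6.0326 = 27.517 mm

27.5 mm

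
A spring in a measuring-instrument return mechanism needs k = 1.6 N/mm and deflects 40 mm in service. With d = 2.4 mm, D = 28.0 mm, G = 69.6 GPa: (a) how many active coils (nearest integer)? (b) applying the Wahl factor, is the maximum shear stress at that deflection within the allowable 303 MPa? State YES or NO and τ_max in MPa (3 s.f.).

N_a = Gd⁴/(8D³k) = (69.6×10³)(2.4⁴)/(8·28.0³·1.6) = 8.218 → N_a = 8
Actual rate k = Gd⁴/(8D³·8) = 1.6436 N/mm
Working load F = kδ = 1.6436·40 = 65.745 N
C = 28.0/2.4 = 11.6667; K_W = (4C−1)/(4C−4)+0.615/C = 1.1230
τ_max = K_W·8FD/(πd³) = 1.1230·339.1 = 380.82 MPa
τ_max > 303 MPa → exceeds allowable

(a) 8 coils; (b) NO, τ_max = 381 MPa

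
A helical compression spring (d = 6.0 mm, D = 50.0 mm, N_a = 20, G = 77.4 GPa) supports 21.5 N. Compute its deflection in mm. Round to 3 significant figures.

k = Gd⁴/(8D³N_a) = (77.4×10³)(6.0⁴)/(8·50.0³·20) = 5.0155 N/mm
δ = F/k = 21.5 / 5.0155 = 4.2867 mm

4.29 mm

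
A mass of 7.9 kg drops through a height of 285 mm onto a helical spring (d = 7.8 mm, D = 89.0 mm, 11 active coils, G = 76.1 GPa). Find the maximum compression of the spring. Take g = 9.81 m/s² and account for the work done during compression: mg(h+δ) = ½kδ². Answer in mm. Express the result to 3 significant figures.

117 mm

k = Gd⁴/(8D³N_a) = (76.1×10³)(7.8⁴)/(8·89.0³·11) = 4.5406 N/mm
W = mg = 7.9 × 9.81 = 77.499 N
½kδ² − Wδ − Wh = 0 → δ = (W + √(W² + 2kWh))/k
δ = (77.499 + √(6006.1 + 200577))/4.5406 = (77.499 + 454.51)/4.5406 = 117.17 mm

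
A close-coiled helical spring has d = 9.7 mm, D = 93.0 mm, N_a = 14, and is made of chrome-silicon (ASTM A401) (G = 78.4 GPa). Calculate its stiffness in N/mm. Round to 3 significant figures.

k = Gd⁴/(8D³N_a) = (78.4×10³ × 9.7⁴) / (8 × 93.0³ × 14)
  = 6.9407e+08 / 9.0088e+07 = 7.7044 N/mm

7.70 N/mm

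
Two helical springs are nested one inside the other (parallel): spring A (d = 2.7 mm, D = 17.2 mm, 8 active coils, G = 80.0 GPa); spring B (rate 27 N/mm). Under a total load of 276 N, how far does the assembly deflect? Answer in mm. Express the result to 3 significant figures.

k_A = Gd⁴/(8D³N_a) = (80.0×10³)(2.7⁴)/(8·17.2³·8) = 13.055 N/mm
Parallel: k_eq = 13.055 + 27 = 40.055 N/mm
δ = F/k_eq = 276/40.055 = 6.8905 mm

6.89 mm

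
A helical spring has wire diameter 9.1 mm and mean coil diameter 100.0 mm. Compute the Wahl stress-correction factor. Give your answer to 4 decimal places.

C = D/d = 100.0/9.1 = 10.9890
K_W = (4C−1)/(4C−4) + 0.615/C = 42.956/39.956 + 0.0560 = 1.1310

1.1310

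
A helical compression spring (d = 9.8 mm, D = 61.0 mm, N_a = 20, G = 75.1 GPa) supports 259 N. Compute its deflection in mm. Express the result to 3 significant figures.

k = Gd⁴/(8D³N_a) = (75.1×10³)(9.8⁴)/(8·61.0³·20) = 19.074 N/mm
δ = F/k = 259 / 19.074 = 13.579 mm

13.6 mm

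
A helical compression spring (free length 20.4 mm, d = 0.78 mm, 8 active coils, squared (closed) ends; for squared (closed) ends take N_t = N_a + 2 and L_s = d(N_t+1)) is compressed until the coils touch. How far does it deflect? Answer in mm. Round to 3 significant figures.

11.8 mm

N_t = 10; L_s = 0.78·11 = 8.58 mm
δ_solid = L₀ − L_s = 20.4 − 8.58 = 11.82 mm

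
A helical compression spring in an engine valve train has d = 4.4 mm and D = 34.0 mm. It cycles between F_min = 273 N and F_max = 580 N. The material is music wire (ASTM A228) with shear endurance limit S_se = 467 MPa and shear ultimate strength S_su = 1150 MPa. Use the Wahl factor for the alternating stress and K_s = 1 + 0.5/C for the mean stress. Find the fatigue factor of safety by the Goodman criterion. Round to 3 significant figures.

1.25

C = D/d = 34.0/4.4 = 7.7273; K_W = (4C−1)/(4C−4)+0.615/C = 1.1911; K_s = 1+0.5/C = 1.0647
F_a = (F_max−F_min)/2 = 153.5 N; F_m = (F_max+F_min)/2 = 426.5 N
τ_a = K_W·8F_aD/(πd³) = 1.1911 × 156.02 = 185.83 MPa
τ_m = K_s·8F_mD/(πd³) = 1.0647 × 433.49 = 461.54 MPa
Goodman: 1/n_f = τ_a/S_se + τ_m/S_su = 185.83/467 + 461.54/1150 = 0.39792 + 0.40134 = 0.79926
n_f = 1/0.79926 = 1.251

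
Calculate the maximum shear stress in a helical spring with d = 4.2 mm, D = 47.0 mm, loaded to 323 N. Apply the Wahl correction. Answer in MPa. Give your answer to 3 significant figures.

589 MPa

Spring index C = D/d = 47.0/4.2 = 11.1905
K_W = (4C−1)/(4C−4) + 0.615/C = 43.762/40.762 + 0.0550 = 1.1286
τ₀ = 8FD/(πd³) = 8·323·47.0/(π·4.2³) = 121448/232.75 = 521.79 MPa
τ_max = K·τ₀ = 1.1286 × 521.79 = 588.86 MPa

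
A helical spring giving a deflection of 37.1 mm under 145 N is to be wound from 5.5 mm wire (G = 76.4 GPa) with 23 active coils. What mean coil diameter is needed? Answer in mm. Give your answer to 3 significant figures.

Required rate k = F/δ = 145/37.1 = 3.9084 N/mm
D = (Gd⁴/(8N_a·k))^(1/3) = (76.4×10³·5.5⁴/(8·23·3.9084))^(1/3)
  = (97214.8)^(1/3) = 45.9809 mm

46.0 mm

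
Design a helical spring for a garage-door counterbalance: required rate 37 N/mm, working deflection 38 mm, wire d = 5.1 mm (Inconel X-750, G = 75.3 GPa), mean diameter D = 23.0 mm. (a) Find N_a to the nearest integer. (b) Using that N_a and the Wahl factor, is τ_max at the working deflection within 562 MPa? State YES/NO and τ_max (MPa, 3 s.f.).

N_a = Gd⁴/(8D³k) = (75.3×10³)(5.1⁴)/(8·23.0³·37) = 14.14 → N_a = 14
Actual rate k = Gd⁴/(8D³·14) = 37.383 N/mm
Working load F = kδ = 37.383·38 = 1420.6 N
C = 23.0/5.1 = 4.5098; K_W = (4C−1)/(4C−4)+0.615/C = 1.3501
τ_max = K_W·8FD/(πd³) = 1.3501·627.21 = 846.77 MPa
τ_max > 562 MPa → exceeds allowable

(a) 14 coils; (b) NO, τ_max = 847 MPa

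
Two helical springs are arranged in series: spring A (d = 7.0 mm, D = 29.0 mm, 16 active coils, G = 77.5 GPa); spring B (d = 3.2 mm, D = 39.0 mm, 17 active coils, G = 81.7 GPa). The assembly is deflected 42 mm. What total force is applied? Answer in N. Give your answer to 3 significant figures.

k_A = Gd⁴/(8D³N_a) = (77.5×10³)(7.0⁴)/(8·29.0³·16) = 59.606 N/mm
k_B = Gd⁴/(8D³N_a) = (81.7×10³)(3.2⁴)/(8·39.0³·17) = 1.0619 N/mm
Series: 1/k_eq = 1/59.606 + 1/1.0619 = 0.95847; k_eq = 1.0433 N/mm
F = k_eq·δ = 1.0433·42 = 43.82 N

43.8 N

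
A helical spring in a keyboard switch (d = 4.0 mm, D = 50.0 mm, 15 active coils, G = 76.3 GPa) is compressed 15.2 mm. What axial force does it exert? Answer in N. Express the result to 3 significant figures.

k = Gd⁴/(8D³N_a) = (76.3×10³)(4.0⁴)/(8·50.0³·15) = 1.3022 N/mm
F = k·δ = 1.3022 × 15.2 = 19.793 N

19.8 N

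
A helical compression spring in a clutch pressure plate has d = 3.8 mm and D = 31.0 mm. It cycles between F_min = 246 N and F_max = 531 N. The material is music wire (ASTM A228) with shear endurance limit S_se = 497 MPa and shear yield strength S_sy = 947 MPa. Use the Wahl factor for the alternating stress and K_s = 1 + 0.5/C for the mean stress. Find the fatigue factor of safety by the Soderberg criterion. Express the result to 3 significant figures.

C = D/d = 31.0/3.8 = 8.1579; K_W = (4C−1)/(4C−4)+0.615/C = 1.1802; K_s = 1+0.5/C = 1.0613
F_a = (F_max−F_min)/2 = 142.5 N; F_m = (F_max+F_min)/2 = 388.5 N
τ_a = K_W·8F_aD/(πd³) = 1.1802 × 205.01 = 241.94 MPa
τ_m = K_s·8F_mD/(πd³) = 1.0613 × 558.91 = 593.17 MPa
Soderberg: 1/n_f = τ_a/S_se + τ_m/S_sy = 241.94/497 + 593.17/947 = 0.48680 + 0.62636 = 1.1132
n_f = 1/1.1132 = 0.8983

0.898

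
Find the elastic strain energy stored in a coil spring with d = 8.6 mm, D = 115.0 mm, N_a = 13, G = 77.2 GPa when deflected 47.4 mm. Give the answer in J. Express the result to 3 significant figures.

3.00 J

k = Gd⁴/(8D³N_a) = (77.2×10³)(8.6⁴)/(8·115.0³·13) = 2.6698 N/mm
U = ½kδ² = 0.5 × 2.6698 × 47.4² = 2999.2 N·mm = 2.9992 J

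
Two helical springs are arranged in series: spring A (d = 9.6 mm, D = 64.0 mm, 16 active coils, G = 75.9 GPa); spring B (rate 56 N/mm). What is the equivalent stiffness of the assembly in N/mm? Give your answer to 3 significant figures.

k_A = Gd⁴/(8D³N_a) = (75.9×10³)(9.6⁴)/(8·64.0³·16) = 19.212 N/mm
Series: 1/k_eq = 1/19.212 + 1/56 = 0.069907; k_eq = 14.305 N/mm

14.3 N/mm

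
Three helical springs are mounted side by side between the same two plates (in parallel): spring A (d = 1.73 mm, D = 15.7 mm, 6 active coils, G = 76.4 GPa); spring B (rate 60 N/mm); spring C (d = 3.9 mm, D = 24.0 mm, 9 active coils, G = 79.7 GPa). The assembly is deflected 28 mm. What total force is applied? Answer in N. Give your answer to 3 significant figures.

k_A = Gd⁴/(8D³N_a) = (76.4×10³)(1.73⁴)/(8·15.7³·6) = 3.6842 N/mm
k_C = Gd⁴/(8D³N_a) = (79.7×10³)(3.9⁴)/(8·24.0³·9) = 18.525 N/mm
Parallel: k_eq = 3.6842 + 60 + 18.525 = 82.209 N/mm
F = k_eq·δ = 82.209·28 = 2301.8 N

2300 N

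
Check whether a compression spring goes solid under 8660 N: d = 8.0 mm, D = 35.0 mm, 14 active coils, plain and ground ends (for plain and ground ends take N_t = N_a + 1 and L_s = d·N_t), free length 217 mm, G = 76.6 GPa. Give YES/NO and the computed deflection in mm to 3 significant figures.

k = Gd⁴/(8D³N_a) = (76.6×10³)(8.0⁴)/(8·35.0³·14) = 65.338 N/mm
N_t = 15; L_s = 8.0·15 = 120 mm; δ_solid = L₀ − L_s = 217 − 120 = 97 mm
δ = F/k = 8660/65.338 = 132.54 mm
δ ≥ δ_solid → spring goes solid

YES, δ = 133 mm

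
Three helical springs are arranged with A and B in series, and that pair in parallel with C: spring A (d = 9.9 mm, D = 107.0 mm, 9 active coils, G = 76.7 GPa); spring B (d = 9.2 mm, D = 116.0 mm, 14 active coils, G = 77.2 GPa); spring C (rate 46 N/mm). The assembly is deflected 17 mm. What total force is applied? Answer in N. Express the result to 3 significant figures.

k_A = Gd⁴/(8D³N_a) = (76.7×10³)(9.9⁴)/(8·107.0³·9) = 8.3532 N/mm
k_B = Gd⁴/(8D³N_a) = (77.2×10³)(9.2⁴)/(8·116.0³·14) = 3.1636 N/mm
Springs A,B series: k_AB = 1/(1/8.3532+1/3.1636) = 2.2946 N/mm; parallel with C: k_eq = 2.2946+46 = 48.295 N/mm
F = k_eq·δ = 48.295·17 = 821.01 N

821 N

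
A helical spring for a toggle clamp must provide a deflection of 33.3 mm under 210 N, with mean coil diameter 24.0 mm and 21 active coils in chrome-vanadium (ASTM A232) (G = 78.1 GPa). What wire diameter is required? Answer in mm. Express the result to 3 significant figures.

Required rate k = F/δ = 210/33.3 = 6.3063 N/mm
d = (8D³N_a·k / G)^(1/4) = (8·24.0³·21·6.3063 / (78.1×10³))^0.25
  = (187.53)^0.25 = 3.7006 mm

3.70 mm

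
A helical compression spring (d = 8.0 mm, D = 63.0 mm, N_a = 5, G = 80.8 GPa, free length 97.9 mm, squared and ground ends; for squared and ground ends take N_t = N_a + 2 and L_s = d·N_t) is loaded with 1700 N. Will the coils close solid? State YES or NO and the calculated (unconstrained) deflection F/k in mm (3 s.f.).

k = Gd⁴/(8D³N_a) = (80.8×10³)(8.0⁴)/(8·63.0³·5) = 33.089 N/mm
N_t = 7; L_s = 8.0·7 = 56 mm; δ_solid = L₀ − L_s = 97.9 − 56 = 41.9 mm
δ = F/k = 1700/33.089 = 51.376 mm
δ ≥ δ_solid → spring goes solid

YES, δ = 51.4 mm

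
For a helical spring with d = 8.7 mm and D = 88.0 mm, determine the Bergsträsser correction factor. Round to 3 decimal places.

1.133

C = D/d = 88.0/8.7 = 10.1149
K_B = (4C+2)/(4C−3) = 42.460/37.460 = 1.1335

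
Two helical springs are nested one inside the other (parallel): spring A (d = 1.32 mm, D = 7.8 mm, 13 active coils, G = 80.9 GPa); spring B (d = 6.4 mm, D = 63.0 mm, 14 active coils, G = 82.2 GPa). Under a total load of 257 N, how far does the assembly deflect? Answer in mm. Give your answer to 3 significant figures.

k_A = Gd⁴/(8D³N_a) = (80.9×10³)(1.32⁴)/(8·7.8³·13) = 4.9765 N/mm
k_B = Gd⁴/(8D³N_a) = (82.2×10³)(6.4⁴)/(8·63.0³·14) = 4.9244 N/mm
Parallel: k_eq = 4.9765 + 4.9244 = 9.9009 N/mm
δ = F/k_eq = 257/9.9009 = 25.957 mm

26.0 mm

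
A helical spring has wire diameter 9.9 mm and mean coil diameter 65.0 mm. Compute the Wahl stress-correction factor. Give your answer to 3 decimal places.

1.228

C = D/d = 65.0/9.9 = 6.5657
K_W = (4C−1)/(4C−4) + 0.615/C = 25.263/22.263 + 0.0937 = 1.2284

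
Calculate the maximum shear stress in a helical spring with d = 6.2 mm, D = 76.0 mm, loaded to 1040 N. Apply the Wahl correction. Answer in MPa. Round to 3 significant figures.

943 MPa

Spring index C = D/d = 76.0/6.2 = 12.2581
K_W = (4C−1)/(4C−4) + 0.615/C = 48.032/45.032 + 0.0502 = 1.1168
τ₀ = 8FD/(πd³) = 8·1040·76.0/(π·6.2³) = 632320/748.73 = 844.52 MPa
τ_max = K·τ₀ = 1.1168 × 844.52 = 943.16 MPa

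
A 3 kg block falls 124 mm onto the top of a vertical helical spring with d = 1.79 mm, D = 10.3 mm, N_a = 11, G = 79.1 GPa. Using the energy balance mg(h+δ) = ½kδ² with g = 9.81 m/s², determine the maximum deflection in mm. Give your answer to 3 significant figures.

k = Gd⁴/(8D³N_a) = (79.1×10³)(1.79⁴)/(8·10.3³·11) = 8.4449 N/mm
W = mg = 3 × 9.81 = 29.43 N
½kδ² − Wδ − Wh = 0 → δ = (W + √(W² + 2kWh))/k
δ = (29.43 + √(866.12 + 61636.2))/8.4449 = (29.43 + 250)/8.4449 = 33.089 mm

33.1 mm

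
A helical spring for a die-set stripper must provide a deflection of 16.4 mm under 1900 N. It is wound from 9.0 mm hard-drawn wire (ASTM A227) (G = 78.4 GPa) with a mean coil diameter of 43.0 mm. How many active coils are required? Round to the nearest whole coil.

7

Required rate k = F/δ = 1900/16.4 = 115.85 N/mm
N_a = Gd⁴/(8D³k) = (78.4×10³ × 9.0⁴)/(8 × 43.0³ × 115.85)
    = 5.14382e+08 / 7.36894e+07 = 6.98 → 7 coils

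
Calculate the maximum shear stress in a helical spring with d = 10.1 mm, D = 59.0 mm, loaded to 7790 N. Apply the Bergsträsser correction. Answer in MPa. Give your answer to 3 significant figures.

Spring index C = D/d = 59.0/10.1 = 5.8416
K_B = (4C+2)/(4C−3) = 25.366/20.366 = 1.2455
τ₀ = 8FD/(πd³) = 8·7790·59.0/(π·10.1³) = 3.67688e+06/3236.8 = 1136 MPa
τ_max = K·τ₀ = 1.2455 × 1136 = 1414.8 MPa

1410 MPa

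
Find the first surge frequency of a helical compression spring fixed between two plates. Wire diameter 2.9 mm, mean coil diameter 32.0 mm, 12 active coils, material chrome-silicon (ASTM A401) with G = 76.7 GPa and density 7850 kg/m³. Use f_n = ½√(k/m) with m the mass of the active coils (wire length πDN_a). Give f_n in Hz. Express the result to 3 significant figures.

83.0 Hz

k = Gd⁴/(8D³N_a) = (76.7×10³)(2.9⁴)/(8·32.0³·12) = 1.7245 N/mm = 1724.5 N/m
Wire length L = πDN_a = π·32.0·12 = 1206.4 mm
m = ρ·(πd²/4)·L = 7850 × 6.6052×10⁻⁶ m² × 1.2064 m = 0.062551 kg
f_n = ½√(k/m) = 0.5·√(1724.5/0.062551) = 0.5·√(27570) = 83.02 Hz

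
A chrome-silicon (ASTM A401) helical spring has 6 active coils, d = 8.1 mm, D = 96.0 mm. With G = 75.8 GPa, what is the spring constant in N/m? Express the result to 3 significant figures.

k = Gd⁴/(8D³N_a) = (75.8×10³ × 8.1⁴) / (8 × 96.0³ × 6)
  = 3.26294e+08 / 4.24673e+07 = 7.6834 N/mm = 7683.4 N/m

7680 N/m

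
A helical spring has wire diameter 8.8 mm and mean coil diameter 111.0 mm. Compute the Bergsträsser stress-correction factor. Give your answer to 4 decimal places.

C = D/d = 111.0/8.8 = 12.6136
K_B = (4C+2)/(4C−3) = 52.455/47.455 = 1.1054

1.1054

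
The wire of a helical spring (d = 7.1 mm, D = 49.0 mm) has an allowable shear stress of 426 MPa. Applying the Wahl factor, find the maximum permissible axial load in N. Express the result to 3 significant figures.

C = D/d = 49.0/7.1 = 6.9014
K_W = (4C−1)/(4C−4) + 0.615/C = 26.606/23.606 + 0.0891 = 1.2162
τ_max = K·8FD/(πd³) → F_max = τ_allow·πd³/(8DK)
F_max = 426·π·7.1³/(8·49.0·1.2162) = 4.79e+05/476.75 = 1004.7 N

1000 N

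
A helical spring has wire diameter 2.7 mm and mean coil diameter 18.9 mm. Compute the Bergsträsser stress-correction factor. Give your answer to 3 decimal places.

1.200

C = D/d = 18.9/2.7 = 7.0000
K_B = (4C+2)/(4C−3) = 30.000/25.000 = 1.2000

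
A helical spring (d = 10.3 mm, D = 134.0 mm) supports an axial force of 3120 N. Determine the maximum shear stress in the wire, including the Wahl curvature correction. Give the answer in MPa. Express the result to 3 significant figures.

1080 MPa

Spring index C = D/d = 134.0/10.3 = 13.0097
K_W = (4C−1)/(4C−4) + 0.615/C = 51.039/48.039 + 0.0473 = 1.1097
τ₀ = 8FD/(πd³) = 8·3120·134.0/(π·10.3³) = 3.34464e+06/3432.9 = 974.29 MPa
τ_max = K·τ₀ = 1.1097 × 974.29 = 1081.2 MPa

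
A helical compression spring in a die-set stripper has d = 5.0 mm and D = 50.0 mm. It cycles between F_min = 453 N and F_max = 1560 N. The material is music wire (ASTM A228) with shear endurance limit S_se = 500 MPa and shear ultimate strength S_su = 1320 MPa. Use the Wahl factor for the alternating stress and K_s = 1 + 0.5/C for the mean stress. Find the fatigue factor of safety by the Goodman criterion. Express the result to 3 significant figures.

C = D/d = 50.0/5.0 = 10.0000; K_W = (4C−1)/(4C−4)+0.615/C = 1.1448; K_s = 1+0.5/C = 1.0500
F_a = (F_max−F_min)/2 = 553.5 N; F_m = (F_max+F_min)/2 = 1006.5 N
τ_a = K_W·8F_aD/(πd³) = 1.1448 × 563.79 = 645.45 MPa
τ_m = K_s·8F_mD/(πd³) = 1.0500 × 1025.2 = 1076.5 MPa
Goodman: 1/n_f = τ_a/S_se + τ_m/S_su = 645.45/500 + 1076.5/1320 = 1.29089 + 0.81551 = 2.1064
n_f = 1/2.1064 = 0.4747

0.475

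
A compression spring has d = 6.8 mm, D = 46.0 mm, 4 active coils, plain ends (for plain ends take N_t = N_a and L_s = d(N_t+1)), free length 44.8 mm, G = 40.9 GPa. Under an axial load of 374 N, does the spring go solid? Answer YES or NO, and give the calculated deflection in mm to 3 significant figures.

k = Gd⁴/(8D³N_a) = (40.9×10³)(6.8⁴)/(8·46.0³·4) = 28.076 N/mm
N_t = 4; L_s = 6.8·5 = 34 mm; δ_solid = L₀ − L_s = 44.8 − 34 = 10.8 mm
δ = F/k = 374/28.076 = 13.321 mm
δ ≥ δ_solid → spring goes solid

YES, δ = 13.3 mm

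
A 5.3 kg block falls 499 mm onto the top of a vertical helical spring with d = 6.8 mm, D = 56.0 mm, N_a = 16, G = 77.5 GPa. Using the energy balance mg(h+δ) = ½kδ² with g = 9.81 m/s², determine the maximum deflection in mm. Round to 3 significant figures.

k = Gd⁴/(8D³N_a) = (77.5×10³)(6.8⁴)/(8·56.0³·16) = 7.3716 N/mm
W = mg = 5.3 × 9.81 = 51.993 N
½kδ² − Wδ − Wh = 0 → δ = (W + √(W² + 2kWh))/k
δ = (51.993 + √(2703.3 + 382506))/7.3716 = (51.993 + 620.65)/7.3716 = 91.248 mm

91.2 mm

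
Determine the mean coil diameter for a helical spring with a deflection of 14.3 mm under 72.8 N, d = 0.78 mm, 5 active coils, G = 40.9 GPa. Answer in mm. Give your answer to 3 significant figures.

4.20 mm

Required rate k = F/δ = 72.8/14.3 = 5.0909 N/mm
D = (Gd⁴/(8N_a·k))^(1/3) = (40.9×10³·0.78⁴/(8·5·5.0909))^(1/3)
  = (74.3441)^(1/3) = 4.2048 mm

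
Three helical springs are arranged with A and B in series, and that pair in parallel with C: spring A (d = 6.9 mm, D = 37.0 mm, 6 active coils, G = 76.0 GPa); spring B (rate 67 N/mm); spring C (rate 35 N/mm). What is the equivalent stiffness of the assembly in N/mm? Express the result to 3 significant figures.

69.4 N/mm

k_A = Gd⁴/(8D³N_a) = (76.0×10³)(6.9⁴)/(8·37.0³·6) = 70.854 N/mm
Springs A,B series: k_AB = 1/(1/70.854+1/67) = 34.437 N/mm; parallel with C: k_eq = 34.437+35 = 69.437 N/mm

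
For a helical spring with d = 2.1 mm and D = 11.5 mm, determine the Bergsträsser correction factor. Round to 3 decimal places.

C = D/d = 11.5/2.1 = 5.4762
K_B = (4C+2)/(4C−3) = 23.905/18.905 = 1.2645

1.264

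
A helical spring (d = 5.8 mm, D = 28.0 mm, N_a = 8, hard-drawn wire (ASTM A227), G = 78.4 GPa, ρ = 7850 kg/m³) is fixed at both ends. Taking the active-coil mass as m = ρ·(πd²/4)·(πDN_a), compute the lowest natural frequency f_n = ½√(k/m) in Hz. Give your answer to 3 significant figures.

329 Hz

k = Gd⁴/(8D³N_a) = (78.4×10³)(5.8⁴)/(8·28.0³·8) = 63.15 N/mm = 63150 N/m
Wire length L = πDN_a = π·28.0·8 = 703.72 mm
m = ρ·(πd²/4)·L = 7850 × 26.421×10⁻⁶ m² × 0.70372 m = 0.14595 kg
f_n = ½√(k/m) = 0.5·√(63150/0.14595) = 0.5·√(4.3267e+05) = 328.89 Hz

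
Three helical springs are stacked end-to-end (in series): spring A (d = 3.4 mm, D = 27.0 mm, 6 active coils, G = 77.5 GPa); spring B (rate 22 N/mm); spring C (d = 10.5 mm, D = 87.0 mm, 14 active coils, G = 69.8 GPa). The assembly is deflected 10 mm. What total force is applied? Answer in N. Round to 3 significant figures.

k_A = Gd⁴/(8D³N_a) = (77.5×10³)(3.4⁴)/(8·27.0³·6) = 10.962 N/mm
k_C = Gd⁴/(8D³N_a) = (69.8×10³)(10.5⁴)/(8·87.0³·14) = 11.504 N/mm
Series: 1/k_eq = 1/10.962 + 1/22 + 1/11.504 = 0.22361; k_eq = 4.4721 N/mm
F = k_eq·δ = 4.4721·10 = 44.721 N

44.7 N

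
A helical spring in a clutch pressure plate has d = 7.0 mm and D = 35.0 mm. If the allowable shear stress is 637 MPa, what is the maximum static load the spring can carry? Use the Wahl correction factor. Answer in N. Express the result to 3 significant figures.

1870 N

C = D/d = 35.0/7.0 = 5.0000
K_W = (4C−1)/(4C−4) + 0.615/C = 19.000/16.000 + 0.1230 = 1.3105
τ_max = K·8FD/(πd³) → F_max = τ_allow·πd³/(8DK)
F_max = 637·π·7.0³/(8·35.0·1.3105) = 6.8641e+05/366.94 = 1870.6 N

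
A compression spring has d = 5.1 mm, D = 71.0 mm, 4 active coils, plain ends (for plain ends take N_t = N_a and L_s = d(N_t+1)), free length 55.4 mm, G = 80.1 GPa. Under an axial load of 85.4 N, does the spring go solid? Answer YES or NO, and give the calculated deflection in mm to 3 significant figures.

k = Gd⁴/(8D³N_a) = (80.1×10³)(5.1⁴)/(8·71.0³·4) = 4.7314 N/mm
N_t = 4; L_s = 5.1·5 = 25.5 mm; δ_solid = L₀ − L_s = 55.4 − 25.5 = 29.9 mm
δ = F/k = 85.4/4.7314 = 18.05 mm
δ < δ_solid → spring does not go solid

NO, δ = 18.0 mm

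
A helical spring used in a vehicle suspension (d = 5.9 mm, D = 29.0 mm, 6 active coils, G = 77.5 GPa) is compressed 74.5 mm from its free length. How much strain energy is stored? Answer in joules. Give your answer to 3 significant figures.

223 J

k = Gd⁴/(8D³N_a) = (77.5×10³)(5.9⁴)/(8·29.0³·6) = 80.218 N/mm
U = ½kδ² = 0.5 × 80.218 × 74.5² = 2.2262e+05 N·mm = 222.62 J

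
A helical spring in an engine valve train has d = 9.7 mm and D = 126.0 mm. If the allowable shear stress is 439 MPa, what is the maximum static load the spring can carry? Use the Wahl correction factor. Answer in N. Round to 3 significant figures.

C = D/d = 126.0/9.7 = 12.9897
K_W = (4C−1)/(4C−4) + 0.615/C = 50.959/47.959 + 0.0473 = 1.1099
τ_max = K·8FD/(πd³) → F_max = τ_allow·πd³/(8DK)
F_max = 439·π·9.7³/(8·126.0·1.1099) = 1.2587e+06/1118.8 = 1125.1 N

1130 N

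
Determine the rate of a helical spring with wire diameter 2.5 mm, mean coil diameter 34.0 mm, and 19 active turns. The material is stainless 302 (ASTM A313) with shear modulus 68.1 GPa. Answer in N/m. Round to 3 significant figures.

k = Gd⁴/(8D³N_a) = (68.1×10³ × 2.5⁴) / (8 × 34.0³ × 19)
  = 2.66016e+06 / 5.97421e+06 = 0.44527 N/mm = 445.27 N/m

445 N/m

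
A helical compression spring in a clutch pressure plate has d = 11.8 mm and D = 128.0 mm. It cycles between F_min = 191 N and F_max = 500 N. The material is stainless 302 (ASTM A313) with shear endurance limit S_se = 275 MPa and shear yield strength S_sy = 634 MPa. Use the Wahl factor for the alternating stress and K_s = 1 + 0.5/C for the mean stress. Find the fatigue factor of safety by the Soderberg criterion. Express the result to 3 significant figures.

C = D/d = 128.0/11.8 = 10.8475; K_W = (4C−1)/(4C−4)+0.615/C = 1.1329; K_s = 1+0.5/C = 1.0461
F_a = (F_max−F_min)/2 = 154.5 N; F_m = (F_max+F_min)/2 = 345.5 N
τ_a = K_W·8F_aD/(πd³) = 1.1329 × 30.65 = 34.722 MPa
τ_m = K_s·8F_mD/(πd³) = 1.0461 × 68.541 = 71.701 MPa
Soderberg: 1/n_f = τ_a/S_se + τ_m/S_sy = 34.722/275 + 71.701/634 = 0.12626 + 0.11309 = 0.23936
n_f = 1/0.23936 = 4.178

4.18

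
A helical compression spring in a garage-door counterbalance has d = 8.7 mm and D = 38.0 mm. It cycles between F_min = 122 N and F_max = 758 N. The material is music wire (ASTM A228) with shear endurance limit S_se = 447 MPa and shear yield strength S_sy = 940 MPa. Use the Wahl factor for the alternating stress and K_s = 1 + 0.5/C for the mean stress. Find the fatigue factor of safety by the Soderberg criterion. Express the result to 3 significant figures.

4.56

C = D/d = 38.0/8.7 = 4.3678; K_W = (4C−1)/(4C−4)+0.615/C = 1.3635; K_s = 1+0.5/C = 1.1145
F_a = (F_max−F_min)/2 = 318 N; F_m = (F_max+F_min)/2 = 440 N
τ_a = K_W·8F_aD/(πd³) = 1.3635 × 46.73 = 63.716 MPa
τ_m = K_s·8F_mD/(πd³) = 1.1145 × 64.657 = 72.059 MPa
Soderberg: 1/n_f = τ_a/S_se + τ_m/S_sy = 63.716/447 + 72.059/940 = 0.14254 + 0.07666 = 0.2192
n_f = 1/0.2192 = 4.562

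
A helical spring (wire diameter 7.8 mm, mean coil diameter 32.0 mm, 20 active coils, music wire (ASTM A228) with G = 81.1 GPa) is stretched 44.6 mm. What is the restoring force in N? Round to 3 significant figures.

k = Gd⁴/(8D³N_a) = (81.1×10³)(7.8⁴)/(8·32.0³·20) = 57.257 N/mm
F = k·δ = 57.257 × 44.6 = 2553.7 N

2550 N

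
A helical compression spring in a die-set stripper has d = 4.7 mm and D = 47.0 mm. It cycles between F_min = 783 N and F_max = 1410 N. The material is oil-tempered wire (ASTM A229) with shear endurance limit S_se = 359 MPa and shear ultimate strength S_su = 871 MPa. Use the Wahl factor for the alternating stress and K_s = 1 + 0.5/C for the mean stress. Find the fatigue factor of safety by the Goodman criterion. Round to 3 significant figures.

C = D/d = 47.0/4.7 = 10.0000; K_W = (4C−1)/(4C−4)+0.615/C = 1.1448; K_s = 1+0.5/C = 1.0500
F_a = (F_max−F_min)/2 = 313.5 N; F_m = (F_max+F_min)/2 = 1096.5 N
τ_a = K_W·8F_aD/(πd³) = 1.1448 × 361.39 = 413.74 MPa
τ_m = K_s·8F_mD/(πd³) = 1.0500 × 1264 = 1327.2 MPa
Goodman: 1/n_f = τ_a/S_se + τ_m/S_su = 413.74/359 + 1327.2/871 = 1.15247 + 1.52379 = 2.6763
n_f = 1/2.6763 = 0.3737

0.374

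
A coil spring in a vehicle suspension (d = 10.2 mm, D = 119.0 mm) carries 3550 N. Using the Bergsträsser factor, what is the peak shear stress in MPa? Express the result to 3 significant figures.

1130 MPa

Spring index C = D/d = 119.0/10.2 = 11.6667
K_B = (4C+2)/(4C−3) = 48.667/43.667 = 1.1145
τ₀ = 8FD/(πd³) = 8·3550·119.0/(π·10.2³) = 3.3796e+06/3333.9 = 1013.7 MPa
τ_max = K·τ₀ = 1.1145 × 1013.7 = 1129.8 MPa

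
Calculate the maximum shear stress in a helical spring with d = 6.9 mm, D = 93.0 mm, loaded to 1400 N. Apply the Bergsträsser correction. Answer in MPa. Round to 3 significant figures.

1110 MPa

Spring index C = D/d = 93.0/6.9 = 13.4783
K_B = (4C+2)/(4C−3) = 55.913/50.913 = 1.0982
τ₀ = 8FD/(πd³) = 8·1400·93.0/(π·6.9³) = 1.0416e+06/1032 = 1009.3 MPa
τ_max = K·τ₀ = 1.0982 × 1009.3 = 1108.4 MPa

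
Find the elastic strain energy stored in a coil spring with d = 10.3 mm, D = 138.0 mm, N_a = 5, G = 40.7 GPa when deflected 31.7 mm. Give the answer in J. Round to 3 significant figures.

k = Gd⁴/(8D³N_a) = (40.7×10³)(10.3⁴)/(8·138.0³·5) = 4.3576 N/mm
U = ½kδ² = 0.5 × 4.3576 × 31.7² = 2189.4 N·mm = 2.1894 J

2.19 J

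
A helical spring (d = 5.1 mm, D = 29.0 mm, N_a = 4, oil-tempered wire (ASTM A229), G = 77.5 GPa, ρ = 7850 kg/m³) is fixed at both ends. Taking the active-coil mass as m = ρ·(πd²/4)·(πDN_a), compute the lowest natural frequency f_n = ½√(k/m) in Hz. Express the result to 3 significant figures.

k = Gd⁴/(8D³N_a) = (77.5×10³)(5.1⁴)/(8·29.0³·4) = 67.18 N/mm = 67180 N/m
Wire length L = πDN_a = π·29.0·4 = 364.42 mm
m = ρ·(πd²/4)·L = 7850 × 20.428×10⁻⁶ m² × 0.36442 m = 0.05844 kg
f_n = ½√(k/m) = 0.5·√(67180/0.05844) = 0.5·√(1.1496e+06) = 536.09 Hz

536 Hz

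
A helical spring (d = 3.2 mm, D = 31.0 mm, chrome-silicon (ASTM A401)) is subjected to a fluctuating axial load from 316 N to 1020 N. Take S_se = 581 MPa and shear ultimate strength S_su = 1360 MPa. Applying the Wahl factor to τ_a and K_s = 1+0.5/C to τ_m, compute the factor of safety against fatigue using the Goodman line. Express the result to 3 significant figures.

C = D/d = 31.0/3.2 = 9.6875; K_W = (4C−1)/(4C−4)+0.615/C = 1.1498; K_s = 1+0.5/C = 1.0516
F_a = (F_max−F_min)/2 = 352 N; F_m = (F_max+F_min)/2 = 668 N
τ_a = K_W·8F_aD/(πd³) = 1.1498 × 848 = 975.04 MPa
τ_m = K_s·8F_mD/(πd³) = 1.0516 × 1609.3 = 1692.3 MPa
Goodman: 1/n_f = τ_a/S_se + τ_m/S_su = 975.04/581 + 1692.3/1360 = 1.67821 + 1.24436 = 2.9226
n_f = 1/2.9226 = 0.3422

0.342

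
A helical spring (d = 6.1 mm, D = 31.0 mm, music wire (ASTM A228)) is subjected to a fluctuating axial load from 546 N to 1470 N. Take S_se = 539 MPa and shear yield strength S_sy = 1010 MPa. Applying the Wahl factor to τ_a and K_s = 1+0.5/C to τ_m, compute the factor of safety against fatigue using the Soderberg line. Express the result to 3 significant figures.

1.30

C = D/d = 31.0/6.1 = 5.0820; K_W = (4C−1)/(4C−4)+0.615/C = 1.3048; K_s = 1+0.5/C = 1.0984
F_a = (F_max−F_min)/2 = 462 N; F_m = (F_max+F_min)/2 = 1008 N
τ_a = K_W·8F_aD/(πd³) = 1.3048 × 160.68 = 209.64 MPa
τ_m = K_s·8F_mD/(πd³) = 1.0984 × 350.57 = 385.06 MPa
Soderberg: 1/n_f = τ_a/S_se + τ_m/S_sy = 209.64/539 + 385.06/1010 = 0.38895 + 0.38125 = 0.7702
n_f = 1/0.7702 = 1.298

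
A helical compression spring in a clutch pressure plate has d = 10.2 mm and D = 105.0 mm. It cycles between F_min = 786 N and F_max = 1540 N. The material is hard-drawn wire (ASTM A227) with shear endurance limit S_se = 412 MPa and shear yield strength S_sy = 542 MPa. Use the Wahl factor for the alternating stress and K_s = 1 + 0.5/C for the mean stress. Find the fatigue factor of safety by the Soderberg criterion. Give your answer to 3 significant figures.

1.21

C = D/d = 105.0/10.2 = 10.2941; K_W = (4C−1)/(4C−4)+0.615/C = 1.1404; K_s = 1+0.5/C = 1.0486
F_a = (F_max−F_min)/2 = 377 N; F_m = (F_max+F_min)/2 = 1163 N
τ_a = K_W·8F_aD/(πd³) = 1.1404 × 94.988 = 108.33 MPa
τ_m = K_s·8F_mD/(πd³) = 1.0486 × 293.03 = 307.26 MPa
Soderberg: 1/n_f = τ_a/S_se + τ_m/S_sy = 108.33/412 + 307.26/542 = 0.26293 + 0.56690 = 0.82983
n_f = 1/0.82983 = 1.205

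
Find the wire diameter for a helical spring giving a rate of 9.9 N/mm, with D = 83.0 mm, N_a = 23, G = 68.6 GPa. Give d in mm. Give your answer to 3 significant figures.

11.1 mm

d = (8D³N_a·k / G)^(1/4) = (8·83.0³·23·9.9 / (68.6×10³))^0.25
  = (15183)^0.25 = 11.1005 mm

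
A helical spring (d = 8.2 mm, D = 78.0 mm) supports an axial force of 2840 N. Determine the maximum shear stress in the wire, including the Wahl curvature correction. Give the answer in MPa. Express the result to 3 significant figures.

1180 MPa

Spring index C = D/d = 78.0/8.2 = 9.5122
K_W = (4C−1)/(4C−4) + 0.615/C = 37.049/34.049 + 0.0647 = 1.1528
τ₀ = 8FD/(πd³) = 8·2840·78.0/(π·8.2³) = 1.77216e+06/1732.2 = 1023.1 MPa
τ_max = K·τ₀ = 1.1528 × 1023.1 = 1179.4 MPa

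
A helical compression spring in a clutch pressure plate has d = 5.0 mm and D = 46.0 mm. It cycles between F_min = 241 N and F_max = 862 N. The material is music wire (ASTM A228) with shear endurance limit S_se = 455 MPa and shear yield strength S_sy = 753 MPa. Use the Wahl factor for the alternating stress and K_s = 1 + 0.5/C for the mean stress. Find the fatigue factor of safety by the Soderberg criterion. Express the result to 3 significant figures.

C = D/d = 46.0/5.0 = 9.2000; K_W = (4C−1)/(4C−4)+0.615/C = 1.1583; K_s = 1+0.5/C = 1.0543
F_a = (F_max−F_min)/2 = 310.5 N; F_m = (F_max+F_min)/2 = 551.5 N
τ_a = K_W·8F_aD/(πd³) = 1.1583 × 290.97 = 337.03 MPa
τ_m = K_s·8F_mD/(πd³) = 1.0543 × 516.81 = 544.9 MPa
Soderberg: 1/n_f = τ_a/S_se + τ_m/S_sy = 337.03/455 + 544.9/753 = 0.74074 + 0.72364 = 1.4644
n_f = 1/1.4644 = 0.6829

0.683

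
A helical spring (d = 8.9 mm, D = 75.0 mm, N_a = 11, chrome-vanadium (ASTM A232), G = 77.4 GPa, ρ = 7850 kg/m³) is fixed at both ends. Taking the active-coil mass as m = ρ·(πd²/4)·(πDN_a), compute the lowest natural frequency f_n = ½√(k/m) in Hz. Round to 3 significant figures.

50.8 Hz

k = Gd⁴/(8D³N_a) = (77.4×10³)(8.9⁴)/(8·75.0³·11) = 13.081 N/mm = 13081 N/m
Wire length L = πDN_a = π·75.0·11 = 2591.8 mm
m = ρ·(πd²/4)·L = 7850 × 62.211×10⁻⁶ m² × 2.5918 m = 1.2657 kg
f_n = ½√(k/m) = 0.5·√(13081/1.2657) = 0.5·√(10335) = 50.829 Hz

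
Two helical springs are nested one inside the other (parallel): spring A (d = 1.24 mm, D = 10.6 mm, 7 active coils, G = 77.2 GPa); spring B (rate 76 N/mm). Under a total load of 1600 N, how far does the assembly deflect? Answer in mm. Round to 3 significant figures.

20.3 mm

k_A = Gd⁴/(8D³N_a) = (77.2×10³)(1.24⁴)/(8·10.6³·7) = 2.7365 N/mm
Parallel: k_eq = 2.7365 + 76 = 78.737 N/mm
δ = F/k_eq = 1600/78.737 = 20.321 mm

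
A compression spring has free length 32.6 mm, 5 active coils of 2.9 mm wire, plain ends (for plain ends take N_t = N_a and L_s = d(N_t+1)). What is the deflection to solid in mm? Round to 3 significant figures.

15.2 mm

N_t = 5; L_s = 2.9·6 = 17.4 mm
δ_solid = L₀ − L_s = 32.6 − 17.4 = 15.2 mm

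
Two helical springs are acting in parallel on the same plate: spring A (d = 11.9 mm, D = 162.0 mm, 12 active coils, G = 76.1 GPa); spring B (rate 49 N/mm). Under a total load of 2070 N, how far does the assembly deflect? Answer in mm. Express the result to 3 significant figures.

k_A = Gd⁴/(8D³N_a) = (76.1×10³)(11.9⁴)/(8·162.0³·12) = 3.739 N/mm
Parallel: k_eq = 3.739 + 49 = 52.739 N/mm
δ = F/k_eq = 2070/52.739 = 39.25 mm

39.2 mm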